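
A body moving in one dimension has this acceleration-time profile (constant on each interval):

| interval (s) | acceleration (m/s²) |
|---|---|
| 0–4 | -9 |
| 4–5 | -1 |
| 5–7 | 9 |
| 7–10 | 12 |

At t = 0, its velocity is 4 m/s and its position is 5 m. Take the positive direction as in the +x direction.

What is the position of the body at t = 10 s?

On each constant-a segment, Δv = aΔt and Δx = v₀Δt + ½aΔt²; chain segment to segment.
0–4 s: v starts 4 m/s; Δx = 4·4 + ½·-9·4² = -56 m; v ends -32 m/s.
4–5 s: v starts -32 m/s; Δx = -32·1 + ½·-1·1² = -32.5 m; v ends -33 m/s.
5–7 s: v starts -33 m/s; Δx = -33·2 + ½·9·2² = -48 m; v ends -15 m/s.
7–10 s: v starts -15 m/s; Δx = -15·3 + ½·12·3² = 9 m; v ends 21 m/s.
x(10) = 5 + Σ Δx = -122.5 m.

-122.5 m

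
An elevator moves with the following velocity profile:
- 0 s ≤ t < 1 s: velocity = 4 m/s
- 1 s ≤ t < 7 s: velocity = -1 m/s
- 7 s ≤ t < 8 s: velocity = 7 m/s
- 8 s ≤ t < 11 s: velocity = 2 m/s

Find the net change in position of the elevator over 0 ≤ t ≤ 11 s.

Net displacement equals the area under the velocity-time graph (areas below the axis count negative).
0–1 s: 4 × 1 = 4 m
1–7 s: -1 × 6 = -6 m
7–8 s: 7 × 1 = 7 m
8–11 s: 2 × 3 = 6 m
Net displacement = 11 m

11 m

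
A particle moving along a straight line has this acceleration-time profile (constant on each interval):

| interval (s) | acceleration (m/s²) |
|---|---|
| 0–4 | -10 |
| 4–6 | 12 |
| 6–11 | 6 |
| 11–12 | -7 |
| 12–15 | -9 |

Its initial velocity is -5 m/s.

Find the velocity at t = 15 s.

Δv equals the area under the a-t graph; then v = v₀ + Δv.
0–4 s: -10 × 4 = -40 m/s
4–6 s: 12 × 2 = 24 m/s
6–11 s: 6 × 5 = 30 m/s
11–12 s: -7 × 1 = -7 m/s
12–15 s: -9 × 3 = -27 m/s
Δv = -20 m/s, so v(15) = -5 + (-20) = -25 m/s.

-25 m/s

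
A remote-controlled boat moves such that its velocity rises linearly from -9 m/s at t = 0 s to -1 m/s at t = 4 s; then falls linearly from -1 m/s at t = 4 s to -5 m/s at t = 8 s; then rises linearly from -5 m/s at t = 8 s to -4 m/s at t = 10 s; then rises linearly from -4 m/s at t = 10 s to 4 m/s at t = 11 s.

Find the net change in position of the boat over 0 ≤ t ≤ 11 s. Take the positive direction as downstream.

Displacement is the signed area under the v-t curve.
0–4 s: ½(-9 + -1)(4) = -20 m
4–8 s: ½(-1 + -5)(4) = -12 m
8–10 s: ½(-5 + -4)(2) = -9 m
10–11 s: ½(-4 + 4)(1) = 0 m
Net displacement = -41 m

-41 m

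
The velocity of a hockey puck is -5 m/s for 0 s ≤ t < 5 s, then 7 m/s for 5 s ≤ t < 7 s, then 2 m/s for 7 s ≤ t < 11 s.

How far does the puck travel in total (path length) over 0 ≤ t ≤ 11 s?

47 m

Total distance travelled is ∫|v| dt — sum the magnitudes of each area piece.
0–5 s: |-5| × 5 = 25 m
5–7 s: |7| × 2 = 14 m
7–11 s: |2| × 4 = 8 m
Total distance = 47 m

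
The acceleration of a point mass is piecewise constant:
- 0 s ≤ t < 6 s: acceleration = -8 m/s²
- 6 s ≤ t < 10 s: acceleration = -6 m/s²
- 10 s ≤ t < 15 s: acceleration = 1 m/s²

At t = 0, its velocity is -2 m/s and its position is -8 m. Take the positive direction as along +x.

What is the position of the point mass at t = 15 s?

-769.5 m

On each constant-a segment, Δv = aΔt and Δx = v₀Δt + ½aΔt²; chain segment to segment.
0–6 s: v starts -2 m/s; Δx = -2·6 + ½·-8·6² = -156 m; v ends -50 m/s.
6–10 s: v starts -50 m/s; Δx = -50·4 + ½·-6·4² = -248 m; v ends -74 m/s.
10–15 s: v starts -74 m/s; Δx = -74·5 + ½·1·5² = -357.5 m; v ends -69 m/s.
x(15) = -8 + Σ Δx = -769.5 m.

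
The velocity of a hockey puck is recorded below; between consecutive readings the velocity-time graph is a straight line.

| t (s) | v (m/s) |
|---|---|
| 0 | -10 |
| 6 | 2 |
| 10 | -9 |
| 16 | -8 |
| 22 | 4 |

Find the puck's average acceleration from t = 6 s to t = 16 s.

-1 m/s²

Average acceleration = Δv/Δt = (-8 − 2)/(16 − 6) = -1 m/s².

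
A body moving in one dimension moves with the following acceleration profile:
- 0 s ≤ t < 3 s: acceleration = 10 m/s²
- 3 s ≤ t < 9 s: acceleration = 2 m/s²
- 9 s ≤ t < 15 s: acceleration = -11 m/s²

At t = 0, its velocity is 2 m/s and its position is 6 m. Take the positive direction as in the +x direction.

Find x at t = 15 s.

351 m

On each constant-a segment, Δv = aΔt and Δx = v₀Δt + ½aΔt²; chain segment to segment.
0–3 s: v starts 2 m/s; Δx = 2·3 + ½·10·3² = 51 m; v ends 32 m/s.
3–9 s: v starts 32 m/s; Δx = 32·6 + ½·2·6² = 228 m; v ends 44 m/s.
9–15 s: v starts 44 m/s; Δx = 44·6 + ½·-11·6² = 66 m; v ends -22 m/s.
x(15) = 6 + Σ Δx = 351 m.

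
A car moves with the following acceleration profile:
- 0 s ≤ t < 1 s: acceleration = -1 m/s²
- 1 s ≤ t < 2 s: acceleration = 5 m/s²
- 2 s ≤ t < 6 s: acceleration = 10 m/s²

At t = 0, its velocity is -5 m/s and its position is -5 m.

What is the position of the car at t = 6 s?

On each constant-a segment, Δv = aΔt and Δx = v₀Δt + ½aΔt²; chain segment to segment.
0–1 s: v starts -5 m/s; Δx = -5·1 + ½·-1·1² = -5.5 m; v ends -6 m/s.
1–2 s: v starts -6 m/s; Δx = -6·1 + ½·5·1² = -3.5 m; v ends -1 m/s.
2–6 s: v starts -1 m/s; Δx = -1·4 + ½·10·4² = 76 m; v ends 39 m/s.
x(6) = -5 + Σ Δx = 62 m.

62 m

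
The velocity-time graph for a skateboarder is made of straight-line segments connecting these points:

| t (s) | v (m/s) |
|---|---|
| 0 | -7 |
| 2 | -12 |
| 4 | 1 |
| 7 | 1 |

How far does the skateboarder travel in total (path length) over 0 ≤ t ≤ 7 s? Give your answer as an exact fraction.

Distance (not displacement) is the total path length: add the absolute areas under v-t.
0–2 s: |½(-7 + -12)(2)| = 19 m
2–4 s: v = 0 at t = 50/13 s; triangle areas 144/13 + 1/13 = 145/13 m
4–7 s: |1| × 3 = 3 m
Total distance = 431/13 m

431/13 m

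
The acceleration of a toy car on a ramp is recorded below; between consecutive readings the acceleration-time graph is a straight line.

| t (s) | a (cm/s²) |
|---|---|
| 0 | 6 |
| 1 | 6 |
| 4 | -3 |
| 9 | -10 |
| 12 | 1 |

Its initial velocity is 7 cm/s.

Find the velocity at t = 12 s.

-28.5 cm/s

Δv equals the area under the a-t graph; then v = v₀ + Δv.
0–1 s: 6 × 1 = 6 cm/s
1–4 s: ½(6 + -3)(3) = 4.5 cm/s
4–9 s: ½(-3 + -10)(5) = -32.5 cm/s
9–12 s: ½(-10 + 1)(3) = -13.5 cm/s
Δv = -35.5 cm/s, so v(12) = 7 + (-35.5) = -28.5 cm/s.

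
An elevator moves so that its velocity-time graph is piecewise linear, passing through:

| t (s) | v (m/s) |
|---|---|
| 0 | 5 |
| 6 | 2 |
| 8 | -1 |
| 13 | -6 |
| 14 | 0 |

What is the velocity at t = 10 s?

On 8–13 s the graph is linear from -1 to -6 m/s: v(10) = -1 + (-6 − -1)·(10 − 8)/(13 − 8) = -3 m/s.

-3 m/s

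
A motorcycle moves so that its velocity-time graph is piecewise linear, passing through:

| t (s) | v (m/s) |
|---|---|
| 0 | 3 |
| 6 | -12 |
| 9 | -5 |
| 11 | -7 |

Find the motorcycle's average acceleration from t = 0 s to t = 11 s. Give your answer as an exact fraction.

Average acceleration = Δv/Δt = (-7 − 3)/(11 − 0) = -10/11 m/s².

-10/11 m/s²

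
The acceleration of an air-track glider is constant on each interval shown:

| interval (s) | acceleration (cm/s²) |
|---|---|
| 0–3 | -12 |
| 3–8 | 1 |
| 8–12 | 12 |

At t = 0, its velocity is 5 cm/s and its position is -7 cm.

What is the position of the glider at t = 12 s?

On each constant-a segment, Δv = aΔt and Δx = v₀Δt + ½aΔt²; chain segment to segment.
0–3 s: v starts 5 cm/s; Δx = 5·3 + ½·-12·3² = -39 cm; v ends -31 cm/s.
3–8 s: v starts -31 cm/s; Δx = -31·5 + ½·1·5² = -142.5 cm; v ends -26 cm/s.
8–12 s: v starts -26 cm/s; Δx = -26·4 + ½·12·4² = -8 cm; v ends 22 cm/s.
x(12) = -7 + Σ Δx = -196.5 cm.

-196.5 cm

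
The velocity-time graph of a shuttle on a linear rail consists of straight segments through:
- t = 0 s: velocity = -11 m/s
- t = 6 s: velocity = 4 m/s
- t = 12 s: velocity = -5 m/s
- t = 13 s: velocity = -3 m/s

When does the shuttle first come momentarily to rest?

t = 4.4 s

v changes sign on 0–6 s (from -11 to 4); the graph is linear there, so v = 0 at t = 0 + (11)·(6 − 0)/(4 − -11) = 4.4 s.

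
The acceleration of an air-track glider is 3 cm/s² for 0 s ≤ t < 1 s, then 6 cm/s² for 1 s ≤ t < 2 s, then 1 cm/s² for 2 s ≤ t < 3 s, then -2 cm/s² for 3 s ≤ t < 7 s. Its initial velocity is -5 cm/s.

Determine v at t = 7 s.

-3 cm/s

Δv equals the area under the a-t graph; then v = v₀ + Δv.
0–1 s: 3 × 1 = 3 cm/s
1–2 s: 6 × 1 = 6 cm/s
2–3 s: 1 × 1 = 1 cm/s
3–7 s: -2 × 4 = -8 cm/s
Δv = 2 cm/s, so v(7) = -5 + (2) = -3 cm/s.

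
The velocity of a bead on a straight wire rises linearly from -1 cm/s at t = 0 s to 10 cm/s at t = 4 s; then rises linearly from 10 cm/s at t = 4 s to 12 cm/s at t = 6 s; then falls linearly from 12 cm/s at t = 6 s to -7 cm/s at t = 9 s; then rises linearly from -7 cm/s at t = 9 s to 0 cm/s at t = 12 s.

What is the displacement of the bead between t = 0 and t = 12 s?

37 cm

Net displacement equals the area under the velocity-time graph (areas below the axis count negative).
0–4 s: ½(-1 + 10)(4) = 18 cm
4–6 s: ½(10 + 12)(2) = 22 cm
6–9 s: ½(12 + -7)(3) = 7.5 cm
9–12 s: ½(-7 + 0)(3) = -10.5 cm
Net displacement = 37 cm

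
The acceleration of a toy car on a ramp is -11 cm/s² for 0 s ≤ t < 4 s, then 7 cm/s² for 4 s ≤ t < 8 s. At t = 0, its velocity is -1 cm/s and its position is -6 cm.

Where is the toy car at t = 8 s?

-222 cm

On each constant-a segment, Δv = aΔt and Δx = v₀Δt + ½aΔt²; chain segment to segment.
0–4 s: v starts -1 cm/s; Δx = -1·4 + ½·-11·4² = -92 cm; v ends -45 cm/s.
4–8 s: v starts -45 cm/s; Δx = -45·4 + ½·7·4² = -124 cm; v ends -17 cm/s.
x(8) = -6 + Σ Δx = -222 cm.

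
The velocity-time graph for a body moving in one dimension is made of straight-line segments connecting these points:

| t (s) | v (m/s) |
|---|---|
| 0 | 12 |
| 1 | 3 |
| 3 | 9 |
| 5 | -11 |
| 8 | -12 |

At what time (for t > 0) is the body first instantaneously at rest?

t = 3.9 s

v changes sign on 3–5 s (from 9 to -11); the graph is linear there, so v = 0 at t = 3 + (-9)·(5 − 3)/(-11 − 9) = 3.9 s.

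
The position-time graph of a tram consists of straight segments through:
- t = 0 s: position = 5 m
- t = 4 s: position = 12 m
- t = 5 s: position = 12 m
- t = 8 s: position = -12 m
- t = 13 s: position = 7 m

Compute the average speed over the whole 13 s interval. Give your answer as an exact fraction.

Average speed = (total path length)/(elapsed time); on a piecewise-linear x-t graph the path length is Σ|Δx|.
0–4 s: |Δx| = |12 − 5| = 7 m
4–5 s: |Δx| = |12 − 12| = 0 m
5–8 s: |Δx| = |-12 − 12| = 24 m
8–13 s: |Δx| = |7 − -12| = 19 m
Total path = 50 m; average speed = 50/13 = 50/13 m/s.

50/13 m/s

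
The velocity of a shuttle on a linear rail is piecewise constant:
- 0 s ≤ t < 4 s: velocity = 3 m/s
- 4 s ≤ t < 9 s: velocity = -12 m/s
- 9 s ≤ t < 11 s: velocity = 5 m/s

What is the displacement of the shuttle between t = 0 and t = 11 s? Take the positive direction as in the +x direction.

-38 m

Displacement is the signed area under the v-t curve.
0–4 s: 3 × 4 = 12 m
4–9 s: -12 × 5 = -60 m
9–11 s: 5 × 2 = 10 m
Net displacement = -38 m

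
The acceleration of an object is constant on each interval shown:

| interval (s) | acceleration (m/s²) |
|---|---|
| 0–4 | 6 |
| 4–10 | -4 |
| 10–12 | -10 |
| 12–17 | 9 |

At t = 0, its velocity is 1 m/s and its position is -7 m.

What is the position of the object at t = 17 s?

122.5 m

On each constant-a segment, Δv = aΔt and Δx = v₀Δt + ½aΔt²; chain segment to segment.
0–4 s: v starts 1 m/s; Δx = 1·4 + ½·6·4² = 52 m; v ends 25 m/s.
4–10 s: v starts 25 m/s; Δx = 25·6 + ½·-4·6² = 78 m; v ends 1 m/s.
10–12 s: v starts 1 m/s; Δx = 1·2 + ½·-10·2² = -18 m; v ends -19 m/s.
12–17 s: v starts -19 m/s; Δx = -19·5 + ½·9·5² = 17.5 m; v ends 26 m/s.
x(17) = -7 + Σ Δx = 122.5 m.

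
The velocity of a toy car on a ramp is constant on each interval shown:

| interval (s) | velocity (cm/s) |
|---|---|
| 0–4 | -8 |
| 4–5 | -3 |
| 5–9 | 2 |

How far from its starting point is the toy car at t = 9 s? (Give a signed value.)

Displacement is the signed area under the v-t curve.
0–4 s: -8 × 4 = -32 cm
4–5 s: -3 × 1 = -3 cm
5–9 s: 2 × 4 = 8 cm
Net displacement = -27 cm

-27 cm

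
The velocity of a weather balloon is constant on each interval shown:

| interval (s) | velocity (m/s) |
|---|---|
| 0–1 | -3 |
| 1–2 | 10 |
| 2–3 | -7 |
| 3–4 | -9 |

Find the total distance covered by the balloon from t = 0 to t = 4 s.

29 m

Total distance travelled is ∫|v| dt — sum the magnitudes of each area piece.
0–1 s: |-3| × 1 = 3 m
1–2 s: |10| × 1 = 10 m
2–3 s: |-7| × 1 = 7 m
3–4 s: |-9| × 1 = 9 m
Total distance = 29 m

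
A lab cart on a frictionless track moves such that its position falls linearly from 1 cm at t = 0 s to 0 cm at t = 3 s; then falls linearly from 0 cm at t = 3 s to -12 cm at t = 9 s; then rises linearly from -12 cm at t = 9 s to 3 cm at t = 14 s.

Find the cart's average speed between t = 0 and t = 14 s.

Average speed = (total path length)/(elapsed time); on a piecewise-linear x-t graph the path length is Σ|Δx|.
0–3 s: |Δx| = |0 − 1| = 1 cm
3–9 s: |Δx| = |-12 − 0| = 12 cm
9–14 s: |Δx| = |3 − -12| = 15 cm
Total path = 28 cm; average speed = 28/14 = 2 cm/s.

2 cm/s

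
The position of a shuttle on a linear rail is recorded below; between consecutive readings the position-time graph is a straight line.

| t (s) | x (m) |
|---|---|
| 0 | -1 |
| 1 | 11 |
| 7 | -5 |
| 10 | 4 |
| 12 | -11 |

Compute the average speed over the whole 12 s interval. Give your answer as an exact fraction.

Average speed = (total path length)/(elapsed time); on a piecewise-linear x-t graph the path length is Σ|Δx|.
0–1 s: |Δx| = |11 − -1| = 12 m
1–7 s: |Δx| = |-5 − 11| = 16 m
7–10 s: |Δx| = |4 − -5| = 9 m
10–12 s: |Δx| = |-11 − 4| = 15 m
Total path = 52 m; average speed = 52/12 = 13/3 m/s.

13/3 m/s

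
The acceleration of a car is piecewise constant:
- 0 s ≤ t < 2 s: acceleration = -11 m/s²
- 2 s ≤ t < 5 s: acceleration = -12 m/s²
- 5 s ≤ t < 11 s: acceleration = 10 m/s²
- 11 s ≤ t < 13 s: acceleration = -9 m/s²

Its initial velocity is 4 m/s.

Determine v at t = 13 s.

-12 m/s

Δv equals the area under the a-t graph; then v = v₀ + Δv.
0–2 s: -11 × 2 = -22 m/s
2–5 s: -12 × 3 = -36 m/s
5–11 s: 10 × 6 = 60 m/s
11–13 s: -9 × 2 = -18 m/s
Δv = -16 m/s, so v(13) = 4 + (-16) = -12 m/s.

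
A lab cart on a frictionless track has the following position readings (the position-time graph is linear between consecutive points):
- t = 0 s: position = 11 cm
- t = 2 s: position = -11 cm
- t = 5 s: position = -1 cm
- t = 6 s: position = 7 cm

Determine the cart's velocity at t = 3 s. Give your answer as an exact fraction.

Velocity is the slope of the x-t graph on 2–5 s: (-1 − -11)/(5 − 2) = 10/3 cm/s.

10/3 cm/s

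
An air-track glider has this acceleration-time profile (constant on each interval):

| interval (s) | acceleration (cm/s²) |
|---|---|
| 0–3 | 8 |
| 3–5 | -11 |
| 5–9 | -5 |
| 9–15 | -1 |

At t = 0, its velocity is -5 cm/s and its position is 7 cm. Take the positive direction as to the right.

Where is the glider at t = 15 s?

-164 cm

On each constant-a segment, Δv = aΔt and Δx = v₀Δt + ½aΔt²; chain segment to segment.
0–3 s: v starts -5 cm/s; Δx = -5·3 + ½·8·3² = 21 cm; v ends 19 cm/s.
3–5 s: v starts 19 cm/s; Δx = 19·2 + ½·-11·2² = 16 cm; v ends -3 cm/s.
5–9 s: v starts -3 cm/s; Δx = -3·4 + ½·-5·4² = -52 cm; v ends -23 cm/s.
9–15 s: v starts -23 cm/s; Δx = -23·6 + ½·-1·6² = -156 cm; v ends -29 cm/s.
x(15) = 7 + Σ Δx = -164 cm.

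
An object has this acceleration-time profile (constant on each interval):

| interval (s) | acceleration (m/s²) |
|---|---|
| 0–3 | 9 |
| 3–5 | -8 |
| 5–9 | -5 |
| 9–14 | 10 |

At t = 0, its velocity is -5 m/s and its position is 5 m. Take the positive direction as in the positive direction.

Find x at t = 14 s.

On each constant-a segment, Δv = aΔt and Δx = v₀Δt + ½aΔt²; chain segment to segment.
0–3 s: v starts -5 m/s; Δx = -5·3 + ½·9·3² = 25.5 m; v ends 22 m/s.
3–5 s: v starts 22 m/s; Δx = 22·2 + ½·-8·2² = 28 m; v ends 6 m/s.
5–9 s: v starts 6 m/s; Δx = 6·4 + ½·-5·4² = -16 m; v ends -14 m/s.
9–14 s: v starts -14 m/s; Δx = -14·5 + ½·10·5² = 55 m; v ends 36 m/s.
x(14) = 5 + Σ Δx = 97.5 m.

97.5 m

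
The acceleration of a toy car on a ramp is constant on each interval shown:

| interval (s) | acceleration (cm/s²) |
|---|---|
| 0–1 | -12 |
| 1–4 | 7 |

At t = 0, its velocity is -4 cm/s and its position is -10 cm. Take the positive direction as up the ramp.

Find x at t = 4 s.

-36.5 cm

On each constant-a segment, Δv = aΔt and Δx = v₀Δt + ½aΔt²; chain segment to segment.
0–1 s: v starts -4 cm/s; Δx = -4·1 + ½·-12·1² = -10 cm; v ends -16 cm/s.
1–4 s: v starts -16 cm/s; Δx = -16·3 + ½·7·3² = -16.5 cm; v ends 5 cm/s.
x(4) = -10 + Σ Δx = -36.5 cm.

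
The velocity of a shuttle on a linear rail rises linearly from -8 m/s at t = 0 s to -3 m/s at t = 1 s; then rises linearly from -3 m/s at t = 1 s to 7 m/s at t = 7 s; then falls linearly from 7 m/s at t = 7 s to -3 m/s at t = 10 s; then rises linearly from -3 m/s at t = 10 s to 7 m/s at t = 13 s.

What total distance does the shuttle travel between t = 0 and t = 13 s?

40.3 m

Distance (not displacement) is the total path length: add the absolute areas under v-t.
0–1 s: |½(-8 + -3)(1)| = 5.5 m
1–7 s: v = 0 at t = 2.8 s; triangle areas 2.7 + 14.7 = 17.4 m
7–10 s: v = 0 at t = 9.1 s; triangle areas 7.35 + 1.35 = 8.7 m
10–13 s: v = 0 at t = 10.9 s; triangle areas 1.35 + 7.35 = 8.7 m
Total distance = 40.3 m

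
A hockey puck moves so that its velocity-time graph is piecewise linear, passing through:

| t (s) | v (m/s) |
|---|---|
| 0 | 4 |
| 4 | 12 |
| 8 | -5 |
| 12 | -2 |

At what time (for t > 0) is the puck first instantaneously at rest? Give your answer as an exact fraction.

t = 116/17 s

v changes sign on 4–8 s (from 12 to -5); the graph is linear there, so v = 0 at t = 4 + (-12)·(8 − 4)/(-5 − 12) = 116/17 s.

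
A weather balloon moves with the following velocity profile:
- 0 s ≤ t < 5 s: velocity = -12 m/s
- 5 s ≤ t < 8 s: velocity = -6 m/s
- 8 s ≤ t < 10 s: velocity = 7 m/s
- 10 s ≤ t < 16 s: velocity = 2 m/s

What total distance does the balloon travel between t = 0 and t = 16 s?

104 m

Total distance travelled is ∫|v| dt — sum the magnitudes of each area piece.
0–5 s: |-12| × 5 = 60 m
5–8 s: |-6| × 3 = 18 m
8–10 s: |7| × 2 = 14 m
10–16 s: |2| × 6 = 12 m
Total distance = 104 m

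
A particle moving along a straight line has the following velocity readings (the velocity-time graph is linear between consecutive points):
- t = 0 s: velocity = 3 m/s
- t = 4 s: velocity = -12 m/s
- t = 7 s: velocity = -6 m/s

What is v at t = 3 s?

On 0–4 s the graph is linear from 3 to -12 m/s: v(3) = 3 + (-12 − 3)·(3 − 0)/(4 − 0) = -8.25 m/s.

-8.25 m/s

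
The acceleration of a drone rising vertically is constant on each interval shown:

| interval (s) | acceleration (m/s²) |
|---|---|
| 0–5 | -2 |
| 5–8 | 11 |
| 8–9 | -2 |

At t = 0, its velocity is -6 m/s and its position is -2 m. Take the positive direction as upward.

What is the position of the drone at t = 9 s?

On each constant-a segment, Δv = aΔt and Δx = v₀Δt + ½aΔt²; chain segment to segment.
0–5 s: v starts -6 m/s; Δx = -6·5 + ½·-2·5² = -55 m; v ends -16 m/s.
5–8 s: v starts -16 m/s; Δx = -16·3 + ½·11·3² = 1.5 m; v ends 17 m/s.
8–9 s: v starts 17 m/s; Δx = 17·1 + ½·-2·1² = 16 m; v ends 15 m/s.
x(9) = -2 + Σ Δx = -39.5 m.

-39.5 m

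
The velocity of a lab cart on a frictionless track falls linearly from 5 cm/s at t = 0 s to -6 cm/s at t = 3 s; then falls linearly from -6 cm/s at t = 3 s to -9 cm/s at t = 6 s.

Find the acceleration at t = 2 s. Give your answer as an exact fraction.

Acceleration is the slope of the v-t graph on 0–3 s: (-6 − 5)/(3 − 0) = -11/3 cm/s².

-11/3 cm/s²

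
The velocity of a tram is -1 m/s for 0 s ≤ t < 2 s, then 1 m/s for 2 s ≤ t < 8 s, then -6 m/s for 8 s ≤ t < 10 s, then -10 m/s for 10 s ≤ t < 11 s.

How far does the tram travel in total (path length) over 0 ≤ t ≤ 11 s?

30 m

Total distance travelled is ∫|v| dt — sum the magnitudes of each area piece.
0–2 s: |-1| × 2 = 2 m
2–8 s: |1| × 6 = 6 m
8–10 s: |-6| × 2 = 12 m
10–11 s: |-10| × 1 = 10 m
Total distance = 30 m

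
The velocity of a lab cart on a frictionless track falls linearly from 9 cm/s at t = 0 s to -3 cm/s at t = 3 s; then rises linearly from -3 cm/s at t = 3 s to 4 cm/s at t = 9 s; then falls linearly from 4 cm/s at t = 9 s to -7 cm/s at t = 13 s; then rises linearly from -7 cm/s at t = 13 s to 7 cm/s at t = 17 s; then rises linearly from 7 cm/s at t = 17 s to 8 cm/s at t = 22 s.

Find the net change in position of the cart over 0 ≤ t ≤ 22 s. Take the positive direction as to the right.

43.5 cm

Net displacement equals the area under the velocity-time graph (areas below the axis count negative).
0–3 s: ½(9 + -3)(3) = 9 cm
3–9 s: ½(-3 + 4)(6) = 3 cm
9–13 s: ½(4 + -7)(4) = -6 cm
13–17 s: ½(-7 + 7)(4) = 0 cm
17–22 s: ½(7 + 8)(5) = 37.5 cm
Net displacement = 43.5 cm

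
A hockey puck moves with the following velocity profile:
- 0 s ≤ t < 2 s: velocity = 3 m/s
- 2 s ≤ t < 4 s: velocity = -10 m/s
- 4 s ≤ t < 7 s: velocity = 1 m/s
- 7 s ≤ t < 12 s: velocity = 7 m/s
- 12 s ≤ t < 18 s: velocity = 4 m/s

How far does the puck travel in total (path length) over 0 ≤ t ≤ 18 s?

Total distance travelled is ∫|v| dt — sum the magnitudes of each area piece.
0–2 s: |3| × 2 = 6 m
2–4 s: |-10| × 2 = 20 m
4–7 s: |1| × 3 = 3 m
7–12 s: |7| × 5 = 35 m
12–18 s: |4| × 6 = 24 m
Total distance = 88 m

88 m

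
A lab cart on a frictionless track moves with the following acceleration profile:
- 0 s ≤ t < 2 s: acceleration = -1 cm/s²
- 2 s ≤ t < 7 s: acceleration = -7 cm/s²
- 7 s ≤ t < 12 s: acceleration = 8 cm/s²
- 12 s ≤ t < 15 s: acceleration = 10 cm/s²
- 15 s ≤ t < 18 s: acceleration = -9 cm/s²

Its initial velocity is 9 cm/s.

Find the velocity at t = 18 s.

Δv equals the area under the a-t graph; then v = v₀ + Δv.
0–2 s: -1 × 2 = -2 cm/s
2–7 s: -7 × 5 = -35 cm/s
7–12 s: 8 × 5 = 40 cm/s
12–15 s: 10 × 3 = 30 cm/s
15–18 s: -9 × 3 = -27 cm/s
Δv = 6 cm/s, so v(18) = 9 + (6) = 15 cm/s.

15 cm/s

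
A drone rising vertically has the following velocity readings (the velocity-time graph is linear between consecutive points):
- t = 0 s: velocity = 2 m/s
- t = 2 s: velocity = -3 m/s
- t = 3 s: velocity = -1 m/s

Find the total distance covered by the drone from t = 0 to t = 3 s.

4.6 m

Total distance travelled is ∫|v| dt — sum the magnitudes of each area piece.
0–2 s: v = 0 at t = 0.8 s; triangle areas 0.8 + 1.8 = 2.6 m
2–3 s: |½(-3 + -1)(1)| = 2 m
Total distance = 4.6 m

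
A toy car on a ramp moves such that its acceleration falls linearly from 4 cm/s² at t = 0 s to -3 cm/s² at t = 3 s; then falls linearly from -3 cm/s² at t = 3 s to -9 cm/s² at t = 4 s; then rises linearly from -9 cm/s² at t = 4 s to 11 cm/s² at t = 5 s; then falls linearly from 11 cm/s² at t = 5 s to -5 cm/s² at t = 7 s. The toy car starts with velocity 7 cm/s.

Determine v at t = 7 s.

9.5 cm/s

Δv equals the area under the a-t graph; then v = v₀ + Δv.
0–3 s: ½(4 + -3)(3) = 1.5 cm/s
3–4 s: ½(-3 + -9)(1) = -6 cm/s
4–5 s: ½(-9 + 11)(1) = 1 cm/s
5–7 s: ½(11 + -5)(2) = 6 cm/s
Δv = 2.5 cm/s, so v(7) = 7 + (2.5) = 9.5 cm/s.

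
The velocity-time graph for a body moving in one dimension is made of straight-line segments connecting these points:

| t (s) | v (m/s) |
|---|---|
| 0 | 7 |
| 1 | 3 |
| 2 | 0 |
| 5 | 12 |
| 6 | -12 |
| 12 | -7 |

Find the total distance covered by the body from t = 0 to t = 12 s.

87.5 m

Distance (not displacement) is the total path length: add the absolute areas under v-t.
0–1 s: |½(7 + 3)(1)| = 5 m
1–2 s: |½(3 + 0)(1)| = 1.5 m
2–5 s: |½(0 + 12)(3)| = 18 m
5–6 s: v = 0 at t = 5.5 s; triangle areas 3 + 3 = 6 m
6–12 s: |½(-12 + -7)(6)| = 57 m
Total distance = 87.5 m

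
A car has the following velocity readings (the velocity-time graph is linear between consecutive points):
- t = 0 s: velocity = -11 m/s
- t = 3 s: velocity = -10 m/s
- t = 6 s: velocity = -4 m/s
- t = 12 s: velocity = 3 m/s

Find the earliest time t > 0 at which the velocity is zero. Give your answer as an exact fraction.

t = 66/7 s

v changes sign on 6–12 s (from -4 to 3); the graph is linear there, so v = 0 at t = 6 + (4)·(12 − 6)/(3 − -4) = 66/7 s.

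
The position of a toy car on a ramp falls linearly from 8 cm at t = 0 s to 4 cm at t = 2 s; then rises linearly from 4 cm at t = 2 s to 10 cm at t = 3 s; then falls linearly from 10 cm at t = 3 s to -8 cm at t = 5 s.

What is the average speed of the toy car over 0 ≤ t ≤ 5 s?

5.6 cm/s

Average speed = (total path length)/(elapsed time); on a piecewise-linear x-t graph the path length is Σ|Δx|.
0–2 s: |Δx| = |4 − 8| = 4 cm
2–3 s: |Δx| = |10 − 4| = 6 cm
3–5 s: |Δx| = |-8 − 10| = 18 cm
Total path = 28 cm; average speed = 28/5 = 5.6 cm/s.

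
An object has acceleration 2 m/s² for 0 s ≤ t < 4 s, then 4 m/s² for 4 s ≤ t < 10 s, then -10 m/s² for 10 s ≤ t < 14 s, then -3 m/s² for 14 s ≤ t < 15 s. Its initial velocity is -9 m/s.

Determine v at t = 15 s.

Δv equals the area under the a-t graph; then v = v₀ + Δv.
0–4 s: 2 × 4 = 8 m/s
4–10 s: 4 × 6 = 24 m/s
10–14 s: -10 × 4 = -40 m/s
14–15 s: -3 × 1 = -3 m/s
Δv = -11 m/s, so v(15) = -9 + (-11) = -20 m/s.

-20 m/s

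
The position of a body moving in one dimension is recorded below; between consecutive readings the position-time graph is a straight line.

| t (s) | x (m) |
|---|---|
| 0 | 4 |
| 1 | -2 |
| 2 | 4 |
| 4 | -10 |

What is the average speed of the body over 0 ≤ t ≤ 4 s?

Average speed = (total path length)/(elapsed time); on a piecewise-linear x-t graph the path length is Σ|Δx|.
0–1 s: |Δx| = |-2 − 4| = 6 m
1–2 s: |Δx| = |4 − -2| = 6 m
2–4 s: |Δx| = |-10 − 4| = 14 m
Total path = 26 m; average speed = 26/4 = 6.5 m/s.

6.5 m/s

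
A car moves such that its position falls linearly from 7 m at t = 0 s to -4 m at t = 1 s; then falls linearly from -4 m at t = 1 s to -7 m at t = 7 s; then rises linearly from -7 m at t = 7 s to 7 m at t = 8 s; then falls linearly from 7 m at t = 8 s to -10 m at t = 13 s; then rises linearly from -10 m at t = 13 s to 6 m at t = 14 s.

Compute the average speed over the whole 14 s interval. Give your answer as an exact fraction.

Average speed = (total path length)/(elapsed time); on a piecewise-linear x-t graph the path length is Σ|Δx|.
0–1 s: |Δx| = |-4 − 7| = 11 m
1–7 s: |Δx| = |-7 − -4| = 3 m
7–8 s: |Δx| = |7 − -7| = 14 m
8–13 s: |Δx| = |-10 − 7| = 17 m
13–14 s: |Δx| = |6 − -10| = 16 m
Total path = 61 m; average speed = 61/14 = 61/14 m/s.

61/14 m/s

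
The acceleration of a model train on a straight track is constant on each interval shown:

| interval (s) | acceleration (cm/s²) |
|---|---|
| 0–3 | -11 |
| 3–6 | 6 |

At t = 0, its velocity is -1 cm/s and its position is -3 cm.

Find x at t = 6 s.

On each constant-a segment, Δv = aΔt and Δx = v₀Δt + ½aΔt²; chain segment to segment.
0–3 s: v starts -1 cm/s; Δx = -1·3 + ½·-11·3² = -52.5 cm; v ends -34 cm/s.
3–6 s: v starts -34 cm/s; Δx = -34·3 + ½·6·3² = -75 cm; v ends -16 cm/s.
x(6) = -3 + Σ Δx = -130.5 cm.

-130.5 cm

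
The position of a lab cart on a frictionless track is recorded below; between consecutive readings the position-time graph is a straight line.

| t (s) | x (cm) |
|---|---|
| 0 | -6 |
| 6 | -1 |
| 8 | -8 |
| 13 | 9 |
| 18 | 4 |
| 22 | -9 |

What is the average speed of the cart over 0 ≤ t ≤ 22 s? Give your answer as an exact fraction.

Average speed = (total path length)/(elapsed time); on a piecewise-linear x-t graph the path length is Σ|Δx|.
0–6 s: |Δx| = |-1 − -6| = 5 cm
6–8 s: |Δx| = |-8 − -1| = 7 cm
8–13 s: |Δx| = |9 − -8| = 17 cm
13–18 s: |Δx| = |4 − 9| = 5 cm
18–22 s: |Δx| = |-9 − 4| = 13 cm
Total path = 47 cm; average speed = 47/22 = 47/22 cm/s.

47/22 cm/s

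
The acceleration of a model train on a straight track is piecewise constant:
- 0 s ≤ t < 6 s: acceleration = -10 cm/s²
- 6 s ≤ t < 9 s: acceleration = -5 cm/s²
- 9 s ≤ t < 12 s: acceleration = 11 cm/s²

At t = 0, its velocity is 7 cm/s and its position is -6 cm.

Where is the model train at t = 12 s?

On each constant-a segment, Δv = aΔt and Δx = v₀Δt + ½aΔt²; chain segment to segment.
0–6 s: v starts 7 cm/s; Δx = 7·6 + ½·-10·6² = -138 cm; v ends -53 cm/s.
6–9 s: v starts -53 cm/s; Δx = -53·3 + ½·-5·3² = -181.5 cm; v ends -68 cm/s.
9–12 s: v starts -68 cm/s; Δx = -68·3 + ½·11·3² = -154.5 cm; v ends -35 cm/s.
x(12) = -6 + Σ Δx = -480 cm.

-480 cm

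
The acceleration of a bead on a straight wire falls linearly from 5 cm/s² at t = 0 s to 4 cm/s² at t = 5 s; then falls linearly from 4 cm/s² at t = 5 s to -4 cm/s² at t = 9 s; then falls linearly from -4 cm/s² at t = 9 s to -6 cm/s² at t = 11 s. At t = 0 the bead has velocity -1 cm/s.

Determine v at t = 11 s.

Δv equals the area under the a-t graph; then v = v₀ + Δv.
0–5 s: ½(5 + 4)(5) = 22.5 cm/s
5–9 s: ½(4 + -4)(4) = 0 cm/s
9–11 s: ½(-4 + -6)(2) = -10 cm/s
Δv = 12.5 cm/s, so v(11) = -1 + (12.5) = 11.5 cm/s.

11.5 cm/s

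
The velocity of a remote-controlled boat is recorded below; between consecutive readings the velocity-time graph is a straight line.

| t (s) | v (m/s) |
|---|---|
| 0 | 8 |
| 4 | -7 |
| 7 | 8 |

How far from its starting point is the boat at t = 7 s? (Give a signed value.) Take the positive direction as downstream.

Displacement is the signed area under the v-t curve.
0–4 s: ½(8 + -7)(4) = 2 m
4–7 s: ½(-7 + 8)(3) = 1.5 m
Net displacement = 3.5 m

3.5 m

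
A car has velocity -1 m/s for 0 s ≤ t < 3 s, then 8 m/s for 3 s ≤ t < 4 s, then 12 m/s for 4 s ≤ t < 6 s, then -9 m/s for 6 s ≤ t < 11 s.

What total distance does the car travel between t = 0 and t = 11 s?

80 m

Distance (not displacement) is the total path length: add the absolute areas under v-t.
0–3 s: |-1| × 3 = 3 m
3–4 s: |8| × 1 = 8 m
4–6 s: |12| × 2 = 24 m
6–11 s: |-9| × 5 = 45 m
Total distance = 80 m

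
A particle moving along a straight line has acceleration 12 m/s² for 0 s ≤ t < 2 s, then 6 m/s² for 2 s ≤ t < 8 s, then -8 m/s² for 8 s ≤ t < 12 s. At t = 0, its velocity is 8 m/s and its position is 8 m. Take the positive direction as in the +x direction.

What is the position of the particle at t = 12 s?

On each constant-a segment, Δv = aΔt and Δx = v₀Δt + ½aΔt²; chain segment to segment.
0–2 s: v starts 8 m/s; Δx = 8·2 + ½·12·2² = 40 m; v ends 32 m/s.
2–8 s: v starts 32 m/s; Δx = 32·6 + ½·6·6² = 300 m; v ends 68 m/s.
8–12 s: v starts 68 m/s; Δx = 68·4 + ½·-8·4² = 208 m; v ends 36 m/s.
x(12) = 8 + Σ Δx = 556 m.

556 m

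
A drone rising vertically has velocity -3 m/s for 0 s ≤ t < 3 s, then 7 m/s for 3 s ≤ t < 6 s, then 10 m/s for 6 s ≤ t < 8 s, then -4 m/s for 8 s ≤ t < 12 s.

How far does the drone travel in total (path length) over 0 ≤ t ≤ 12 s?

Total distance travelled is ∫|v| dt — sum the magnitudes of each area piece.
0–3 s: |-3| × 3 = 9 m
3–6 s: |7| × 3 = 21 m
6–8 s: |10| × 2 = 20 m
8–12 s: |-4| × 4 = 16 m
Total distance = 66 m

66 m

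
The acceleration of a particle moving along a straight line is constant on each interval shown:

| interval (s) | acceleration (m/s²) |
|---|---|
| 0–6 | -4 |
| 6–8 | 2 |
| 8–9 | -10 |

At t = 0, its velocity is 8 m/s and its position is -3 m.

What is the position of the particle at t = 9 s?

-72 m

On each constant-a segment, Δv = aΔt and Δx = v₀Δt + ½aΔt²; chain segment to segment.
0–6 s: v starts 8 m/s; Δx = 8·6 + ½·-4·6² = -24 m; v ends -16 m/s.
6–8 s: v starts -16 m/s; Δx = -16·2 + ½·2·2² = -28 m; v ends -12 m/s.
8–9 s: v starts -12 m/s; Δx = -12·1 + ½·-10·1² = -17 m; v ends -22 m/s.
x(9) = -3 + Σ Δx = -72 m.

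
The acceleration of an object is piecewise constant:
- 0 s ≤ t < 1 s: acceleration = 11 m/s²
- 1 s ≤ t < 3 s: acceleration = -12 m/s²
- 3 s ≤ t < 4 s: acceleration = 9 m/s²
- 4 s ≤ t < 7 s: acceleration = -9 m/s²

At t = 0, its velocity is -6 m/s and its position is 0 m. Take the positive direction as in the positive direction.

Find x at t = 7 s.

On each constant-a segment, Δv = aΔt and Δx = v₀Δt + ½aΔt²; chain segment to segment.
0–1 s: v starts -6 m/s; Δx = -6·1 + ½·11·1² = -0.5 m; v ends 5 m/s.
1–3 s: v starts 5 m/s; Δx = 5·2 + ½·-12·2² = -14 m; v ends -19 m/s.
3–4 s: v starts -19 m/s; Δx = -19·1 + ½·9·1² = -14.5 m; v ends -10 m/s.
4–7 s: v starts -10 m/s; Δx = -10·3 + ½·-9·3² = -70.5 m; v ends -37 m/s.
x(7) = 0 + Σ Δx = -99.5 m.

-99.5 m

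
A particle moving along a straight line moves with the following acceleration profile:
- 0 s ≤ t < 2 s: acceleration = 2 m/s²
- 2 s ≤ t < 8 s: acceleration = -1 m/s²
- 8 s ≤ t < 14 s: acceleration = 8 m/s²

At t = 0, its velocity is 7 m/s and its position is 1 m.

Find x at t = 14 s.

On each constant-a segment, Δv = aΔt and Δx = v₀Δt + ½aΔt²; chain segment to segment.
0–2 s: v starts 7 m/s; Δx = 7·2 + ½·2·2² = 18 m; v ends 11 m/s.
2–8 s: v starts 11 m/s; Δx = 11·6 + ½·-1·6² = 48 m; v ends 5 m/s.
8–14 s: v starts 5 m/s; Δx = 5·6 + ½·8·6² = 174 m; v ends 53 m/s.
x(14) = 1 + Σ Δx = 241 m.

241 m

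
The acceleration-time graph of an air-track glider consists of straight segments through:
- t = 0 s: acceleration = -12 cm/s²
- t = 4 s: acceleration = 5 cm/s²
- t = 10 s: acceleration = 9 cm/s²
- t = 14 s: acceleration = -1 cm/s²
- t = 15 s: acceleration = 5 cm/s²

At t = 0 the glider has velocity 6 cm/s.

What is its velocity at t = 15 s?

Δv equals the area under the a-t graph; then v = v₀ + Δv.
0–4 s: ½(-12 + 5)(4) = -14 cm/s
4–10 s: ½(5 + 9)(6) = 42 cm/s
10–14 s: ½(9 + -1)(4) = 16 cm/s
14–15 s: ½(-1 + 5)(1) = 2 cm/s
Δv = 46 cm/s, so v(15) = 6 + (46) = 52 cm/s.

52 cm/s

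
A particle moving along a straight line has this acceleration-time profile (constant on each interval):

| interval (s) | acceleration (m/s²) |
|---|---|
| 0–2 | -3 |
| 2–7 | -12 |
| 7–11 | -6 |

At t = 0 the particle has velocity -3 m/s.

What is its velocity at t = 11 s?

Δv equals the area under the a-t graph; then v = v₀ + Δv.
0–2 s: -3 × 2 = -6 m/s
2–7 s: -12 × 5 = -60 m/s
7–11 s: -6 × 4 = -24 m/s
Δv = -90 m/s, so v(11) = -3 + (-90) = -93 m/s.

-93 m/s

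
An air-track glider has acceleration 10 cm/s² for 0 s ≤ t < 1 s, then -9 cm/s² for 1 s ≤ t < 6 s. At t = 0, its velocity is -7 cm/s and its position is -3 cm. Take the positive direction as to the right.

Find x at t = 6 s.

On each constant-a segment, Δv = aΔt and Δx = v₀Δt + ½aΔt²; chain segment to segment.
0–1 s: v starts -7 cm/s; Δx = -7·1 + ½·10·1² = -2 cm; v ends 3 cm/s.
1–6 s: v starts 3 cm/s; Δx = 3·5 + ½·-9·5² = -97.5 cm; v ends -42 cm/s.
x(6) = -3 + Σ Δx = -102.5 cm.

-102.5 cm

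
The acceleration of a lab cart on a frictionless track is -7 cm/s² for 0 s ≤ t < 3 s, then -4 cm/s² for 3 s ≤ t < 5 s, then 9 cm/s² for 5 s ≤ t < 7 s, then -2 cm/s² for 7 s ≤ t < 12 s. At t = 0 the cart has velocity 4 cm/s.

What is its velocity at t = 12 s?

-17 cm/s

Δv equals the area under the a-t graph; then v = v₀ + Δv.
0–3 s: -7 × 3 = -21 cm/s
3–5 s: -4 × 2 = -8 cm/s
5–7 s: 9 × 2 = 18 cm/s
7–12 s: -2 × 5 = -10 cm/s
Δv = -21 cm/s, so v(12) = 4 + (-21) = -17 cm/s.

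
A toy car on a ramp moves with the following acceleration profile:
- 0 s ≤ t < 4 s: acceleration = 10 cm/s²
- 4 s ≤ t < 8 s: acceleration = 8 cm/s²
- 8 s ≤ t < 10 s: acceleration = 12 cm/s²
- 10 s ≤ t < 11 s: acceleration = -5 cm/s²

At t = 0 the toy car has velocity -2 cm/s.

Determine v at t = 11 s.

Δv equals the area under the a-t graph; then v = v₀ + Δv.
0–4 s: 10 × 4 = 40 cm/s
4–8 s: 8 × 4 = 32 cm/s
8–10 s: 12 × 2 = 24 cm/s
10–11 s: -5 × 1 = -5 cm/s
Δv = 91 cm/s, so v(11) = -2 + (91) = 89 cm/s.

89 cm/s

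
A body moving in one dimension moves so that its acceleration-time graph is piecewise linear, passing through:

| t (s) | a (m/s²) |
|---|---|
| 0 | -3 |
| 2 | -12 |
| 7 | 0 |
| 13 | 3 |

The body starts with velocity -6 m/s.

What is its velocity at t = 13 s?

Δv equals the area under the a-t graph; then v = v₀ + Δv.
0–2 s: ½(-3 + -12)(2) = -15 m/s
2–7 s: ½(-12 + 0)(5) = -30 m/s
7–13 s: ½(0 + 3)(6) = 9 m/s
Δv = -36 m/s, so v(13) = -6 + (-36) = -42 m/s.

-42 m/s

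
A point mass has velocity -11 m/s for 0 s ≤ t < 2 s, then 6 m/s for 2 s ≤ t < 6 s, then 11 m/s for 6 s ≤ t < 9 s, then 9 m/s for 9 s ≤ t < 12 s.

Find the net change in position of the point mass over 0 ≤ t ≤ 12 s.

Net displacement equals the area under the velocity-time graph (areas below the axis count negative).
0–2 s: -11 × 2 = -22 m
2–6 s: 6 × 4 = 24 m
6–9 s: 11 × 3 = 33 m
9–12 s: 9 × 3 = 27 m
Net displacement = 62 m

62 m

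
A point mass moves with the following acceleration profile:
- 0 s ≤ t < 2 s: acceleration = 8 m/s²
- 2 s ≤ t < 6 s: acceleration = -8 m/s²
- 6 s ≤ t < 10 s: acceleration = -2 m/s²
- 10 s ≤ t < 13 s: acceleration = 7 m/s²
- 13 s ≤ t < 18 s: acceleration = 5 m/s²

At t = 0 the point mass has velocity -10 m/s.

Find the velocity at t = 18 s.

Δv equals the area under the a-t graph; then v = v₀ + Δv.
0–2 s: 8 × 2 = 16 m/s
2–6 s: -8 × 4 = -32 m/s
6–10 s: -2 × 4 = -8 m/s
10–13 s: 7 × 3 = 21 m/s
13–18 s: 5 × 5 = 25 m/s
Δv = 22 m/s, so v(18) = -10 + (22) = 12 m/s.

12 m/s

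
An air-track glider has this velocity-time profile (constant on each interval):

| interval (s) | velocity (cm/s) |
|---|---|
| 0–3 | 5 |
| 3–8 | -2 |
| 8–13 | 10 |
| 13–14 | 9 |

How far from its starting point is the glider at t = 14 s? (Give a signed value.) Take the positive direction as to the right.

Net displacement equals the area under the velocity-time graph (areas below the axis count negative).
0–3 s: 5 × 3 = 15 cm
3–8 s: -2 × 5 = -10 cm
8–13 s: 10 × 5 = 50 cm
13–14 s: 9 × 1 = 9 cm
Net displacement = 64 cm

64 cm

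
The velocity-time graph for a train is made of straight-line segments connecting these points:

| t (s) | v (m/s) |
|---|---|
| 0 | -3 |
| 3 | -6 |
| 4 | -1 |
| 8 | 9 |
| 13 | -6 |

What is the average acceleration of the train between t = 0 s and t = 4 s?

0.5 m/s²

Average acceleration = Δv/Δt = (-1 − -3)/(4 − 0) = 0.5 m/s².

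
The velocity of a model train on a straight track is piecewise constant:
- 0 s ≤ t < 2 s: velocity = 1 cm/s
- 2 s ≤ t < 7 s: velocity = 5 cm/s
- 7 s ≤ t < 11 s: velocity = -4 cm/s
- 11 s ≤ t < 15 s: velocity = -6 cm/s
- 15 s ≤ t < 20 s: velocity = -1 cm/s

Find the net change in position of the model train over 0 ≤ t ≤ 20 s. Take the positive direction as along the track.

-18 cm

Displacement is the signed area under the v-t curve.
0–2 s: 1 × 2 = 2 cm
2–7 s: 5 × 5 = 25 cm
7–11 s: -4 × 4 = -16 cm
11–15 s: -6 × 4 = -24 cm
15–20 s: -1 × 5 = -5 cm
Net displacement = -18 cm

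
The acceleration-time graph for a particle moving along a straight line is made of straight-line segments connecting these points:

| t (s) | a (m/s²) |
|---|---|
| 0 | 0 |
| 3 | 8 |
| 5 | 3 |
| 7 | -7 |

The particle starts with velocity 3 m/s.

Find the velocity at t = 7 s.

22 m/s

Δv equals the area under the a-t graph; then v = v₀ + Δv.
0–3 s: ½(0 + 8)(3) = 12 m/s
3–5 s: ½(8 + 3)(2) = 11 m/s
5–7 s: ½(3 + -7)(2) = -4 m/s
Δv = 19 m/s, so v(7) = 3 + (19) = 22 m/s.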